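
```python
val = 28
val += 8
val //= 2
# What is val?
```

Answer: 18

Derivation:
Trace (tracking val):
val = 28  # -> val = 28
val += 8  # -> val = 36
val //= 2  # -> val = 18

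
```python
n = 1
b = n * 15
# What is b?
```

Trace (tracking b):
n = 1  # -> n = 1
b = n * 15  # -> b = 15

Answer: 15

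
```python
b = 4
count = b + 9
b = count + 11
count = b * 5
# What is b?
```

Answer: 24

Derivation:
Trace (tracking b):
b = 4  # -> b = 4
count = b + 9  # -> count = 13
b = count + 11  # -> b = 24
count = b * 5  # -> count = 120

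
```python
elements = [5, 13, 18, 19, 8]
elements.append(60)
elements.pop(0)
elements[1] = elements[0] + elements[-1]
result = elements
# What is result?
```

Trace (tracking result):
elements = [5, 13, 18, 19, 8]  # -> elements = [5, 13, 18, 19, 8]
elements.append(60)  # -> elements = [5, 13, 18, 19, 8, 60]
elements.pop(0)  # -> elements = [13, 18, 19, 8, 60]
elements[1] = elements[0] + elements[-1]  # -> elements = [13, 73, 19, 8, 60]
result = elements  # -> result = [13, 73, 19, 8, 60]

Answer: [13, 73, 19, 8, 60]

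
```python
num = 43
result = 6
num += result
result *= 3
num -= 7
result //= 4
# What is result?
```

Trace (tracking result):
num = 43  # -> num = 43
result = 6  # -> result = 6
num += result  # -> num = 49
result *= 3  # -> result = 18
num -= 7  # -> num = 42
result //= 4  # -> result = 4

Answer: 4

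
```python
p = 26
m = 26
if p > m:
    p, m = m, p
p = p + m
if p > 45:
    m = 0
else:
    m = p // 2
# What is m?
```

Trace (tracking m):
p = 26  # -> p = 26
m = 26  # -> m = 26
if p > m:  # condition is False
p = p + m  # -> p = 52
if p > 45:  # condition is True
    m = 0  # -> m = 0

Answer: 0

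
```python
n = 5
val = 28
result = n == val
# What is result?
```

Answer: False

Derivation:
Trace (tracking result):
n = 5  # -> n = 5
val = 28  # -> val = 28
result = n == val  # -> result = False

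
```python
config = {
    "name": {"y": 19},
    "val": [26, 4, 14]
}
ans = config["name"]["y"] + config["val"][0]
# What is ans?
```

Trace (tracking ans):
config = {'name': {'y': 19}, 'val': [26, 4, 14]}  # -> config = {'name': {'y': 19}, 'val': [26, 4, 14]}
ans = config['name']['y'] + config['val'][0]  # -> ans = 45

Answer: 45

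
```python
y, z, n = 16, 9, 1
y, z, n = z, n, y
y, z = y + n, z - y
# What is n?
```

Trace (tracking n):
y, z, n = (16, 9, 1)  # -> y = 16, z = 9, n = 1
y, z, n = (z, n, y)  # -> y = 9, z = 1, n = 16
y, z = (y + n, z - y)  # -> y = 25, z = -8

Answer: 16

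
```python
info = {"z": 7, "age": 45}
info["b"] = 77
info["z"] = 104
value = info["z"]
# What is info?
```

Trace (tracking info):
info = {'z': 7, 'age': 45}  # -> info = {'z': 7, 'age': 45}
info['b'] = 77  # -> info = {'z': 7, 'age': 45, 'b': 77}
info['z'] = 104  # -> info = {'z': 104, 'age': 45, 'b': 77}
value = info['z']  # -> value = 104

Answer: {'z': 104, 'age': 45, 'b': 77}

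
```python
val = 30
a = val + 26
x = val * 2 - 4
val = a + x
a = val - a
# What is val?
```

Answer: 112

Derivation:
Trace (tracking val):
val = 30  # -> val = 30
a = val + 26  # -> a = 56
x = val * 2 - 4  # -> x = 56
val = a + x  # -> val = 112
a = val - a  # -> a = 56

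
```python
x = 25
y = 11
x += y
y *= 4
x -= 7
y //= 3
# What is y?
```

Trace (tracking y):
x = 25  # -> x = 25
y = 11  # -> y = 11
x += y  # -> x = 36
y *= 4  # -> y = 44
x -= 7  # -> x = 29
y //= 3  # -> y = 14

Answer: 14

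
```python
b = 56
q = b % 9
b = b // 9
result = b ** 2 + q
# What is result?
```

Answer: 38

Derivation:
Trace (tracking result):
b = 56  # -> b = 56
q = b % 9  # -> q = 2
b = b // 9  # -> b = 6
result = b ** 2 + q  # -> result = 38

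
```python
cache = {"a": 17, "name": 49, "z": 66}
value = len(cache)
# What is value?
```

Trace (tracking value):
cache = {'a': 17, 'name': 49, 'z': 66}  # -> cache = {'a': 17, 'name': 49, 'z': 66}
value = len(cache)  # -> value = 3

Answer: 3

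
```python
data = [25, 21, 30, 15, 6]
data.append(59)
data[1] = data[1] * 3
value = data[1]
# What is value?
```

Trace (tracking value):
data = [25, 21, 30, 15, 6]  # -> data = [25, 21, 30, 15, 6]
data.append(59)  # -> data = [25, 21, 30, 15, 6, 59]
data[1] = data[1] * 3  # -> data = [25, 63, 30, 15, 6, 59]
value = data[1]  # -> value = 63

Answer: 63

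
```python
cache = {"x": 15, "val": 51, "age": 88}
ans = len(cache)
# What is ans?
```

Trace (tracking ans):
cache = {'x': 15, 'val': 51, 'age': 88}  # -> cache = {'x': 15, 'val': 51, 'age': 88}
ans = len(cache)  # -> ans = 3

Answer: 3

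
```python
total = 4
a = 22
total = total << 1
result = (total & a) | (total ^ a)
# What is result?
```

Trace (tracking result):
total = 4  # -> total = 4
a = 22  # -> a = 22
total = total << 1  # -> total = 8
result = total & a | total ^ a  # -> result = 30

Answer: 30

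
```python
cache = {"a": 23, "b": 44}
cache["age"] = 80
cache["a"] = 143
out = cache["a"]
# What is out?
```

Trace (tracking out):
cache = {'a': 23, 'b': 44}  # -> cache = {'a': 23, 'b': 44}
cache['age'] = 80  # -> cache = {'a': 23, 'b': 44, 'age': 80}
cache['a'] = 143  # -> cache = {'a': 143, 'b': 44, 'age': 80}
out = cache['a']  # -> out = 143

Answer: 143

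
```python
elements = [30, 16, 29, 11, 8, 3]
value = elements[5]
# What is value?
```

Answer: 3

Derivation:
Trace (tracking value):
elements = [30, 16, 29, 11, 8, 3]  # -> elements = [30, 16, 29, 11, 8, 3]
value = elements[5]  # -> value = 3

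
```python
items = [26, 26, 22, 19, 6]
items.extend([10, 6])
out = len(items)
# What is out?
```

Trace (tracking out):
items = [26, 26, 22, 19, 6]  # -> items = [26, 26, 22, 19, 6]
items.extend([10, 6])  # -> items = [26, 26, 22, 19, 6, 10, 6]
out = len(items)  # -> out = 7

Answer: 7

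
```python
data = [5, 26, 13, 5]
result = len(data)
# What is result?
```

Answer: 4

Derivation:
Trace (tracking result):
data = [5, 26, 13, 5]  # -> data = [5, 26, 13, 5]
result = len(data)  # -> result = 4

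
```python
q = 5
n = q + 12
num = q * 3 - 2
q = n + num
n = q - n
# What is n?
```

Trace (tracking n):
q = 5  # -> q = 5
n = q + 12  # -> n = 17
num = q * 3 - 2  # -> num = 13
q = n + num  # -> q = 30
n = q - n  # -> n = 13

Answer: 13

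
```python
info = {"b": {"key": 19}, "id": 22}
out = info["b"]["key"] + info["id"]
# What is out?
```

Trace (tracking out):
info = {'b': {'key': 19}, 'id': 22}  # -> info = {'b': {'key': 19}, 'id': 22}
out = info['b']['key'] + info['id']  # -> out = 41

Answer: 41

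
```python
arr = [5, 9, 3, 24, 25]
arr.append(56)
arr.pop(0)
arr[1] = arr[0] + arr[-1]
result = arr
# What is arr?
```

Trace (tracking arr):
arr = [5, 9, 3, 24, 25]  # -> arr = [5, 9, 3, 24, 25]
arr.append(56)  # -> arr = [5, 9, 3, 24, 25, 56]
arr.pop(0)  # -> arr = [9, 3, 24, 25, 56]
arr[1] = arr[0] + arr[-1]  # -> arr = [9, 65, 24, 25, 56]
result = arr  # -> result = [9, 65, 24, 25, 56]

Answer: [9, 65, 24, 25, 56]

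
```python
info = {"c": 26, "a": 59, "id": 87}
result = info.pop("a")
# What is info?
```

Answer: {'c': 26, 'id': 87}

Derivation:
Trace (tracking info):
info = {'c': 26, 'a': 59, 'id': 87}  # -> info = {'c': 26, 'a': 59, 'id': 87}
result = info.pop('a')  # -> result = 59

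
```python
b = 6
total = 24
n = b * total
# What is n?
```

Trace (tracking n):
b = 6  # -> b = 6
total = 24  # -> total = 24
n = b * total  # -> n = 144

Answer: 144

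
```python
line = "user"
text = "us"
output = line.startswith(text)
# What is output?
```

Trace (tracking output):
line = 'user'  # -> line = 'user'
text = 'us'  # -> text = 'us'
output = line.startswith(text)  # -> output = True

Answer: True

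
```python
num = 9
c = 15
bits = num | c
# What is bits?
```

Answer: 15

Derivation:
Trace (tracking bits):
num = 9  # -> num = 9
c = 15  # -> c = 15
bits = num | c  # -> bits = 15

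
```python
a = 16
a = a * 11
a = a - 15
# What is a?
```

Answer: 161

Derivation:
Trace (tracking a):
a = 16  # -> a = 16
a = a * 11  # -> a = 176
a = a - 15  # -> a = 161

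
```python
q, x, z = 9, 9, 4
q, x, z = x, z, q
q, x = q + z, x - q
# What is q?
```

Answer: 18

Derivation:
Trace (tracking q):
q, x, z = (9, 9, 4)  # -> q = 9, x = 9, z = 4
q, x, z = (x, z, q)  # -> q = 9, x = 4, z = 9
q, x = (q + z, x - q)  # -> q = 18, x = -5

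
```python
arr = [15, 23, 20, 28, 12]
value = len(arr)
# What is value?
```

Trace (tracking value):
arr = [15, 23, 20, 28, 12]  # -> arr = [15, 23, 20, 28, 12]
value = len(arr)  # -> value = 5

Answer: 5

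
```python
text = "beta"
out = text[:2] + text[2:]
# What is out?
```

Trace (tracking out):
text = 'beta'  # -> text = 'beta'
out = text[:2] + text[2:]  # -> out = 'beta'

Answer: 'beta'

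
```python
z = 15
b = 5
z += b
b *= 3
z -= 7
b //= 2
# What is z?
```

Answer: 13

Derivation:
Trace (tracking z):
z = 15  # -> z = 15
b = 5  # -> b = 5
z += b  # -> z = 20
b *= 3  # -> b = 15
z -= 7  # -> z = 13
b //= 2  # -> b = 7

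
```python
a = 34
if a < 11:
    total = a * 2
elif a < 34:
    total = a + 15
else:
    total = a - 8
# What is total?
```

Trace (tracking total):
a = 34  # -> a = 34
if a < 11:  # condition is False
elif a < 34:  # condition is False
else:
    total = a - 8  # -> total = 26

Answer: 26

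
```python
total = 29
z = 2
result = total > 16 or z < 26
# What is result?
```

Trace (tracking result):
total = 29  # -> total = 29
z = 2  # -> z = 2
result = total > 16 or z < 26  # -> result = True

Answer: True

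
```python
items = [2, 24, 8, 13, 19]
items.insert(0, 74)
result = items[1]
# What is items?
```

Answer: [74, 2, 24, 8, 13, 19]

Derivation:
Trace (tracking items):
items = [2, 24, 8, 13, 19]  # -> items = [2, 24, 8, 13, 19]
items.insert(0, 74)  # -> items = [74, 2, 24, 8, 13, 19]
result = items[1]  # -> result = 2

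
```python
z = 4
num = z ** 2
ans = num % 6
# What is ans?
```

Trace (tracking ans):
z = 4  # -> z = 4
num = z ** 2  # -> num = 16
ans = num % 6  # -> ans = 4

Answer: 4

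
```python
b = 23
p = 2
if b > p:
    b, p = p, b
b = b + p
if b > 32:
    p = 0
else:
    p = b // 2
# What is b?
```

Trace (tracking b):
b = 23  # -> b = 23
p = 2  # -> p = 2
if b > p:  # condition is True
    b, p = (p, b)  # -> b = 2, p = 23
b = b + p  # -> b = 25
if b > 32:  # condition is False
else:
    p = b // 2  # -> p = 12

Answer: 25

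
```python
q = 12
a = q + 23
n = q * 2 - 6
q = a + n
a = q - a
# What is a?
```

Answer: 18

Derivation:
Trace (tracking a):
q = 12  # -> q = 12
a = q + 23  # -> a = 35
n = q * 2 - 6  # -> n = 18
q = a + n  # -> q = 53
a = q - a  # -> a = 18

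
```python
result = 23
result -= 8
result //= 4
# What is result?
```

Trace (tracking result):
result = 23  # -> result = 23
result -= 8  # -> result = 15
result //= 4  # -> result = 3

Answer: 3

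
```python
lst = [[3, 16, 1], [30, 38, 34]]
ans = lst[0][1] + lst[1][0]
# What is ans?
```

Answer: 46

Derivation:
Trace (tracking ans):
lst = [[3, 16, 1], [30, 38, 34]]  # -> lst = [[3, 16, 1], [30, 38, 34]]
ans = lst[0][1] + lst[1][0]  # -> ans = 46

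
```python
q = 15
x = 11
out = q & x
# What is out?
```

Trace (tracking out):
q = 15  # -> q = 15
x = 11  # -> x = 11
out = q & x  # -> out = 11

Answer: 11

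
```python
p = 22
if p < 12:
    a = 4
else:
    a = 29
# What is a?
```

Answer: 29

Derivation:
Trace (tracking a):
p = 22  # -> p = 22
if p < 12:  # condition is False
else:
    a = 29  # -> a = 29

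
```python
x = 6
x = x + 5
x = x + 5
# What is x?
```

Answer: 16

Derivation:
Trace (tracking x):
x = 6  # -> x = 6
x = x + 5  # -> x = 11
x = x + 5  # -> x = 16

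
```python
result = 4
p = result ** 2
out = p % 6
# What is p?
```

Answer: 16

Derivation:
Trace (tracking p):
result = 4  # -> result = 4
p = result ** 2  # -> p = 16
out = p % 6  # -> out = 4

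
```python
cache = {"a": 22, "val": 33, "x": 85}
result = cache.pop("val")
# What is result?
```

Trace (tracking result):
cache = {'a': 22, 'val': 33, 'x': 85}  # -> cache = {'a': 22, 'val': 33, 'x': 85}
result = cache.pop('val')  # -> result = 33

Answer: 33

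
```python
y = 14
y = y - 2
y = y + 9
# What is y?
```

Answer: 21

Derivation:
Trace (tracking y):
y = 14  # -> y = 14
y = y - 2  # -> y = 12
y = y + 9  # -> y = 21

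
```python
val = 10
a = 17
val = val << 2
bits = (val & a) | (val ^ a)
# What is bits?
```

Answer: 57

Derivation:
Trace (tracking bits):
val = 10  # -> val = 10
a = 17  # -> a = 17
val = val << 2  # -> val = 40
bits = val & a | val ^ a  # -> bits = 57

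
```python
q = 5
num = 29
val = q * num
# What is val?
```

Trace (tracking val):
q = 5  # -> q = 5
num = 29  # -> num = 29
val = q * num  # -> val = 145

Answer: 145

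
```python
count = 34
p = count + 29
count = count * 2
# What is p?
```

Trace (tracking p):
count = 34  # -> count = 34
p = count + 29  # -> p = 63
count = count * 2  # -> count = 68

Answer: 63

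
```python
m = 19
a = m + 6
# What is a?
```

Trace (tracking a):
m = 19  # -> m = 19
a = m + 6  # -> a = 25

Answer: 25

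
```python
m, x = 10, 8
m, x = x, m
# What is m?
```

Answer: 8

Derivation:
Trace (tracking m):
m, x = (10, 8)  # -> m = 10, x = 8
m, x = (x, m)  # -> m = 8, x = 10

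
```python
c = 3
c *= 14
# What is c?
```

Trace (tracking c):
c = 3  # -> c = 3
c *= 14  # -> c = 42

Answer: 42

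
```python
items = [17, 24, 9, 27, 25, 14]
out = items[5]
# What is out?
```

Answer: 14

Derivation:
Trace (tracking out):
items = [17, 24, 9, 27, 25, 14]  # -> items = [17, 24, 9, 27, 25, 14]
out = items[5]  # -> out = 14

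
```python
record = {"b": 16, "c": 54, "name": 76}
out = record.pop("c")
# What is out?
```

Answer: 54

Derivation:
Trace (tracking out):
record = {'b': 16, 'c': 54, 'name': 76}  # -> record = {'b': 16, 'c': 54, 'name': 76}
out = record.pop('c')  # -> out = 54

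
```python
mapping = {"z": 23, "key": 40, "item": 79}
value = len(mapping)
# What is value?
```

Answer: 3

Derivation:
Trace (tracking value):
mapping = {'z': 23, 'key': 40, 'item': 79}  # -> mapping = {'z': 23, 'key': 40, 'item': 79}
value = len(mapping)  # -> value = 3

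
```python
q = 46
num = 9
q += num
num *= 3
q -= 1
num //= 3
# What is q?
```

Trace (tracking q):
q = 46  # -> q = 46
num = 9  # -> num = 9
q += num  # -> q = 55
num *= 3  # -> num = 27
q -= 1  # -> q = 54
num //= 3  # -> num = 9

Answer: 54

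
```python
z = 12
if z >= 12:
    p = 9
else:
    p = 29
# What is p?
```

Answer: 9

Derivation:
Trace (tracking p):
z = 12  # -> z = 12
if z >= 12:  # condition is True
    p = 9  # -> p = 9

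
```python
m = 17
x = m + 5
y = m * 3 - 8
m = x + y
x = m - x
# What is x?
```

Answer: 43

Derivation:
Trace (tracking x):
m = 17  # -> m = 17
x = m + 5  # -> x = 22
y = m * 3 - 8  # -> y = 43
m = x + y  # -> m = 65
x = m - x  # -> x = 43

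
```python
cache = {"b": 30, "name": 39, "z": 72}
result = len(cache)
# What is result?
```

Trace (tracking result):
cache = {'b': 30, 'name': 39, 'z': 72}  # -> cache = {'b': 30, 'name': 39, 'z': 72}
result = len(cache)  # -> result = 3

Answer: 3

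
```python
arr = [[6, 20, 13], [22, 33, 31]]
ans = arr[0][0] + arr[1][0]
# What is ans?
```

Trace (tracking ans):
arr = [[6, 20, 13], [22, 33, 31]]  # -> arr = [[6, 20, 13], [22, 33, 31]]
ans = arr[0][0] + arr[1][0]  # -> ans = 28

Answer: 28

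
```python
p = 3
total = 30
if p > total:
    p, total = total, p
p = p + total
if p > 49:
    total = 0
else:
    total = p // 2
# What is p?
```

Answer: 33

Derivation:
Trace (tracking p):
p = 3  # -> p = 3
total = 30  # -> total = 30
if p > total:  # condition is False
p = p + total  # -> p = 33
if p > 49:  # condition is False
else:
    total = p // 2  # -> total = 16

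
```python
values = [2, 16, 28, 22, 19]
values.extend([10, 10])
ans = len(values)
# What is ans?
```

Answer: 7

Derivation:
Trace (tracking ans):
values = [2, 16, 28, 22, 19]  # -> values = [2, 16, 28, 22, 19]
values.extend([10, 10])  # -> values = [2, 16, 28, 22, 19, 10, 10]
ans = len(values)  # -> ans = 7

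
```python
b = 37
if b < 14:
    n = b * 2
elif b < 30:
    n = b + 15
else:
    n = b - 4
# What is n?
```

Answer: 33

Derivation:
Trace (tracking n):
b = 37  # -> b = 37
if b < 14:  # condition is False
elif b < 30:  # condition is False
else:
    n = b - 4  # -> n = 33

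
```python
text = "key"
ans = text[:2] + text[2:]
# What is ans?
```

Answer: 'key'

Derivation:
Trace (tracking ans):
text = 'key'  # -> text = 'key'
ans = text[:2] + text[2:]  # -> ans = 'key'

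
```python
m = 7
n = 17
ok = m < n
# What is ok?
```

Trace (tracking ok):
m = 7  # -> m = 7
n = 17  # -> n = 17
ok = m < n  # -> ok = True

Answer: True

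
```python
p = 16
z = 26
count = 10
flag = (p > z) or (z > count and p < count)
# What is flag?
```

Trace (tracking flag):
p = 16  # -> p = 16
z = 26  # -> z = 26
count = 10  # -> count = 10
flag = p > z or (z > count and p < count)  # -> flag = False

Answer: False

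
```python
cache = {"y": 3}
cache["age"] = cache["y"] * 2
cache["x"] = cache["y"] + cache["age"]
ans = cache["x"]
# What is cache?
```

Answer: {'y': 3, 'age': 6, 'x': 9}

Derivation:
Trace (tracking cache):
cache = {'y': 3}  # -> cache = {'y': 3}
cache['age'] = cache['y'] * 2  # -> cache = {'y': 3, 'age': 6}
cache['x'] = cache['y'] + cache['age']  # -> cache = {'y': 3, 'age': 6, 'x': 9}
ans = cache['x']  # -> ans = 9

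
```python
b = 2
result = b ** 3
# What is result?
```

Answer: 8

Derivation:
Trace (tracking result):
b = 2  # -> b = 2
result = b ** 3  # -> result = 8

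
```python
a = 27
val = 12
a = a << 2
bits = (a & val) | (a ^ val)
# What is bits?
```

Trace (tracking bits):
a = 27  # -> a = 27
val = 12  # -> val = 12
a = a << 2  # -> a = 108
bits = a & val | a ^ val  # -> bits = 108

Answer: 108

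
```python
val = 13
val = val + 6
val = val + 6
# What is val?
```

Trace (tracking val):
val = 13  # -> val = 13
val = val + 6  # -> val = 19
val = val + 6  # -> val = 25

Answer: 25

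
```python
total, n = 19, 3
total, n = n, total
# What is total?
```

Answer: 3

Derivation:
Trace (tracking total):
total, n = (19, 3)  # -> total = 19, n = 3
total, n = (n, total)  # -> total = 3, n = 19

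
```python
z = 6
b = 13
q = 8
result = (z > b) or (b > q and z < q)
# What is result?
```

Trace (tracking result):
z = 6  # -> z = 6
b = 13  # -> b = 13
q = 8  # -> q = 8
result = z > b or (b > q and z < q)  # -> result = True

Answer: True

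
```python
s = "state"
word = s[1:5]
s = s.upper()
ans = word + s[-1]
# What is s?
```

Answer: 'STATE'

Derivation:
Trace (tracking s):
s = 'state'  # -> s = 'state'
word = s[1:5]  # -> word = 'tate'
s = s.upper()  # -> s = 'STATE'
ans = word + s[-1]  # -> ans = 'tateE'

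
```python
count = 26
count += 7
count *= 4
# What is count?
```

Trace (tracking count):
count = 26  # -> count = 26
count += 7  # -> count = 33
count *= 4  # -> count = 132

Answer: 132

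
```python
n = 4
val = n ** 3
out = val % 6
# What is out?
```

Trace (tracking out):
n = 4  # -> n = 4
val = n ** 3  # -> val = 64
out = val % 6  # -> out = 4

Answer: 4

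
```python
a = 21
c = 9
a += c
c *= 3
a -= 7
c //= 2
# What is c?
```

Answer: 13

Derivation:
Trace (tracking c):
a = 21  # -> a = 21
c = 9  # -> c = 9
a += c  # -> a = 30
c *= 3  # -> c = 27
a -= 7  # -> a = 23
c //= 2  # -> c = 13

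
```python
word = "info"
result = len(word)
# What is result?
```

Answer: 4

Derivation:
Trace (tracking result):
word = 'info'  # -> word = 'info'
result = len(word)  # -> result = 4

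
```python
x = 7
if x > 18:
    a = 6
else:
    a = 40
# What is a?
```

Trace (tracking a):
x = 7  # -> x = 7
if x > 18:  # condition is False
else:
    a = 40  # -> a = 40

Answer: 40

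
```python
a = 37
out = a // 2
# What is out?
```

Answer: 18

Derivation:
Trace (tracking out):
a = 37  # -> a = 37
out = a // 2  # -> out = 18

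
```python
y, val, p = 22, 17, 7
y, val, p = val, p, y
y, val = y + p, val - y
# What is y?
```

Answer: 39

Derivation:
Trace (tracking y):
y, val, p = (22, 17, 7)  # -> y = 22, val = 17, p = 7
y, val, p = (val, p, y)  # -> y = 17, val = 7, p = 22
y, val = (y + p, val - y)  # -> y = 39, val = -10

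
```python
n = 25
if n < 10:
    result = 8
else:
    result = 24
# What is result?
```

Answer: 24

Derivation:
Trace (tracking result):
n = 25  # -> n = 25
if n < 10:  # condition is False
else:
    result = 24  # -> result = 24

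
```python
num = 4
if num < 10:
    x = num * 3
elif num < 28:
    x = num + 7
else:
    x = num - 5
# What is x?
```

Trace (tracking x):
num = 4  # -> num = 4
if num < 10:  # condition is True
    x = num * 3  # -> x = 12

Answer: 12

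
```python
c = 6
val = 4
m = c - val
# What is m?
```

Answer: 2

Derivation:
Trace (tracking m):
c = 6  # -> c = 6
val = 4  # -> val = 4
m = c - val  # -> m = 2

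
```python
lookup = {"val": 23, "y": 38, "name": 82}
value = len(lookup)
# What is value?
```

Answer: 3

Derivation:
Trace (tracking value):
lookup = {'val': 23, 'y': 38, 'name': 82}  # -> lookup = {'val': 23, 'y': 38, 'name': 82}
value = len(lookup)  # -> value = 3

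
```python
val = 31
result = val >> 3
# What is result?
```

Trace (tracking result):
val = 31  # -> val = 31
result = val >> 3  # -> result = 3

Answer: 3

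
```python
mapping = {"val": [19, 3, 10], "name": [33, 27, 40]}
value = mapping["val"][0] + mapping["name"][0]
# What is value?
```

Answer: 52

Derivation:
Trace (tracking value):
mapping = {'val': [19, 3, 10], 'name': [33, 27, 40]}  # -> mapping = {'val': [19, 3, 10], 'name': [33, 27, 40]}
value = mapping['val'][0] + mapping['name'][0]  # -> value = 52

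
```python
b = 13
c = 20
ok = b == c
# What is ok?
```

Answer: False

Derivation:
Trace (tracking ok):
b = 13  # -> b = 13
c = 20  # -> c = 20
ok = b == c  # -> ok = False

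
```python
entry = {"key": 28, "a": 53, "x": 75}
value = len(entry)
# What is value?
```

Answer: 3

Derivation:
Trace (tracking value):
entry = {'key': 28, 'a': 53, 'x': 75}  # -> entry = {'key': 28, 'a': 53, 'x': 75}
value = len(entry)  # -> value = 3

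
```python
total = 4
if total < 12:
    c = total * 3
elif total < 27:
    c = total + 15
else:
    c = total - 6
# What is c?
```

Trace (tracking c):
total = 4  # -> total = 4
if total < 12:  # condition is True
    c = total * 3  # -> c = 12

Answer: 12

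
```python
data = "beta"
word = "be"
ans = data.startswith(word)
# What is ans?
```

Answer: True

Derivation:
Trace (tracking ans):
data = 'beta'  # -> data = 'beta'
word = 'be'  # -> word = 'be'
ans = data.startswith(word)  # -> ans = True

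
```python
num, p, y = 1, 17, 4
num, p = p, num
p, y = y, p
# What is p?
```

Answer: 4

Derivation:
Trace (tracking p):
num, p, y = (1, 17, 4)  # -> num = 1, p = 17, y = 4
num, p = (p, num)  # -> num = 17, p = 1
p, y = (y, p)  # -> p = 4, y = 1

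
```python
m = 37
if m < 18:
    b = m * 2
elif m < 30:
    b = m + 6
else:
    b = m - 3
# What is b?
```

Answer: 34

Derivation:
Trace (tracking b):
m = 37  # -> m = 37
if m < 18:  # condition is False
elif m < 30:  # condition is False
else:
    b = m - 3  # -> b = 34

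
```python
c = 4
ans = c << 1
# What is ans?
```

Answer: 8

Derivation:
Trace (tracking ans):
c = 4  # -> c = 4
ans = c << 1  # -> ans = 8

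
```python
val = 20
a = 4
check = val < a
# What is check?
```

Trace (tracking check):
val = 20  # -> val = 20
a = 4  # -> a = 4
check = val < a  # -> check = False

Answer: False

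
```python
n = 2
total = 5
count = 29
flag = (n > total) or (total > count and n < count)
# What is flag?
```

Trace (tracking flag):
n = 2  # -> n = 2
total = 5  # -> total = 5
count = 29  # -> count = 29
flag = n > total or (total > count and n < count)  # -> flag = False

Answer: False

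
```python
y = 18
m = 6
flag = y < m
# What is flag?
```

Trace (tracking flag):
y = 18  # -> y = 18
m = 6  # -> m = 6
flag = y < m  # -> flag = False

Answer: False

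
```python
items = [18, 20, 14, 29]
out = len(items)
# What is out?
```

Answer: 4

Derivation:
Trace (tracking out):
items = [18, 20, 14, 29]  # -> items = [18, 20, 14, 29]
out = len(items)  # -> out = 4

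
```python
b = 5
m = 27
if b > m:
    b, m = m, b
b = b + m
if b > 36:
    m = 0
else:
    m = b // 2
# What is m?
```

Answer: 16

Derivation:
Trace (tracking m):
b = 5  # -> b = 5
m = 27  # -> m = 27
if b > m:  # condition is False
b = b + m  # -> b = 32
if b > 36:  # condition is False
else:
    m = b // 2  # -> m = 16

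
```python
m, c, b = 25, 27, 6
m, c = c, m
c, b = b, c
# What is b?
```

Answer: 25

Derivation:
Trace (tracking b):
m, c, b = (25, 27, 6)  # -> m = 25, c = 27, b = 6
m, c = (c, m)  # -> m = 27, c = 25
c, b = (b, c)  # -> c = 6, b = 25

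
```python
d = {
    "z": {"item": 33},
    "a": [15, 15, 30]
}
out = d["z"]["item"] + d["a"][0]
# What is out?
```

Trace (tracking out):
d = {'z': {'item': 33}, 'a': [15, 15, 30]}  # -> d = {'z': {'item': 33}, 'a': [15, 15, 30]}
out = d['z']['item'] + d['a'][0]  # -> out = 48

Answer: 48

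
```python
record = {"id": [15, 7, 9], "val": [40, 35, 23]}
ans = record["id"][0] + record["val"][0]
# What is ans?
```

Answer: 55

Derivation:
Trace (tracking ans):
record = {'id': [15, 7, 9], 'val': [40, 35, 23]}  # -> record = {'id': [15, 7, 9], 'val': [40, 35, 23]}
ans = record['id'][0] + record['val'][0]  # -> ans = 55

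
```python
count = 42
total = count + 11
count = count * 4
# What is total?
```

Trace (tracking total):
count = 42  # -> count = 42
total = count + 11  # -> total = 53
count = count * 4  # -> count = 168

Answer: 53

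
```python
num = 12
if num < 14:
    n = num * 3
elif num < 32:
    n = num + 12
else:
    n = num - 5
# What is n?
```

Answer: 36

Derivation:
Trace (tracking n):
num = 12  # -> num = 12
if num < 14:  # condition is True
    n = num * 3  # -> n = 36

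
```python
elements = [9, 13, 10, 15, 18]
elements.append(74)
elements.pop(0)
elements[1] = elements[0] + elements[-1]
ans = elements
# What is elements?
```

Answer: [13, 87, 15, 18, 74]

Derivation:
Trace (tracking elements):
elements = [9, 13, 10, 15, 18]  # -> elements = [9, 13, 10, 15, 18]
elements.append(74)  # -> elements = [9, 13, 10, 15, 18, 74]
elements.pop(0)  # -> elements = [13, 10, 15, 18, 74]
elements[1] = elements[0] + elements[-1]  # -> elements = [13, 87, 15, 18, 74]
ans = elements  # -> ans = [13, 87, 15, 18, 74]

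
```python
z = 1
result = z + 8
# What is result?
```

Trace (tracking result):
z = 1  # -> z = 1
result = z + 8  # -> result = 9

Answer: 9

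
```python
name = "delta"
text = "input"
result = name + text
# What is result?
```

Trace (tracking result):
name = 'delta'  # -> name = 'delta'
text = 'input'  # -> text = 'input'
result = name + text  # -> result = 'deltainput'

Answer: 'deltainput'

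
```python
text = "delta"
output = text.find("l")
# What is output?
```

Answer: 2

Derivation:
Trace (tracking output):
text = 'delta'  # -> text = 'delta'
output = text.find('l')  # -> output = 2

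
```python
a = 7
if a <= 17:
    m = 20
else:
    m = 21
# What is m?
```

Answer: 20

Derivation:
Trace (tracking m):
a = 7  # -> a = 7
if a <= 17:  # condition is True
    m = 20  # -> m = 20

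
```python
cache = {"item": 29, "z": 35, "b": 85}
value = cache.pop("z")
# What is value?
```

Trace (tracking value):
cache = {'item': 29, 'z': 35, 'b': 85}  # -> cache = {'item': 29, 'z': 35, 'b': 85}
value = cache.pop('z')  # -> value = 35

Answer: 35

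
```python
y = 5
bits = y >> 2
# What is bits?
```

Answer: 1

Derivation:
Trace (tracking bits):
y = 5  # -> y = 5
bits = y >> 2  # -> bits = 1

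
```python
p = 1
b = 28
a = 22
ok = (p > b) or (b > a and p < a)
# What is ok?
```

Trace (tracking ok):
p = 1  # -> p = 1
b = 28  # -> b = 28
a = 22  # -> a = 22
ok = p > b or (b > a and p < a)  # -> ok = True

Answer: True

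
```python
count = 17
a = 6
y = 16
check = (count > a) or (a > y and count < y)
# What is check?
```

Trace (tracking check):
count = 17  # -> count = 17
a = 6  # -> a = 6
y = 16  # -> y = 16
check = count > a or (a > y and count < y)  # -> check = True

Answer: True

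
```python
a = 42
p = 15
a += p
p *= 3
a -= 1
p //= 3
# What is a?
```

Trace (tracking a):
a = 42  # -> a = 42
p = 15  # -> p = 15
a += p  # -> a = 57
p *= 3  # -> p = 45
a -= 1  # -> a = 56
p //= 3  # -> p = 15

Answer: 56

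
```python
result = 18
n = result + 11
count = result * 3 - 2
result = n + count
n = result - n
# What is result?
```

Trace (tracking result):
result = 18  # -> result = 18
n = result + 11  # -> n = 29
count = result * 3 - 2  # -> count = 52
result = n + count  # -> result = 81
n = result - n  # -> n = 52

Answer: 81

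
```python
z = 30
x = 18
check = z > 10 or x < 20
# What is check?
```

Trace (tracking check):
z = 30  # -> z = 30
x = 18  # -> x = 18
check = z > 10 or x < 20  # -> check = True

Answer: True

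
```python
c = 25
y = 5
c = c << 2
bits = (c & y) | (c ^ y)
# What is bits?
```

Answer: 101

Derivation:
Trace (tracking bits):
c = 25  # -> c = 25
y = 5  # -> y = 5
c = c << 2  # -> c = 100
bits = c & y | c ^ y  # -> bits = 101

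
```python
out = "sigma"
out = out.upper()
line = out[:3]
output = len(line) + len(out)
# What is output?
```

Trace (tracking output):
out = 'sigma'  # -> out = 'sigma'
out = out.upper()  # -> out = 'SIGMA'
line = out[:3]  # -> line = 'SIG'
output = len(line) + len(out)  # -> output = 8

Answer: 8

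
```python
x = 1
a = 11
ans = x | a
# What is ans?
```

Trace (tracking ans):
x = 1  # -> x = 1
a = 11  # -> a = 11
ans = x | a  # -> ans = 11

Answer: 11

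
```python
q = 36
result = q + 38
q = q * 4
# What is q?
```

Answer: 144

Derivation:
Trace (tracking q):
q = 36  # -> q = 36
result = q + 38  # -> result = 74
q = q * 4  # -> q = 144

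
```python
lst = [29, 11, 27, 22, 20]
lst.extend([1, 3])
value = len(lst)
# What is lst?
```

Answer: [29, 11, 27, 22, 20, 1, 3]

Derivation:
Trace (tracking lst):
lst = [29, 11, 27, 22, 20]  # -> lst = [29, 11, 27, 22, 20]
lst.extend([1, 3])  # -> lst = [29, 11, 27, 22, 20, 1, 3]
value = len(lst)  # -> value = 7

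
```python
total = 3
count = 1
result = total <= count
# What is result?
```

Answer: False

Derivation:
Trace (tracking result):
total = 3  # -> total = 3
count = 1  # -> count = 1
result = total <= count  # -> result = False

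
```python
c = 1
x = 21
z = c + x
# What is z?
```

Trace (tracking z):
c = 1  # -> c = 1
x = 21  # -> x = 21
z = c + x  # -> z = 22

Answer: 22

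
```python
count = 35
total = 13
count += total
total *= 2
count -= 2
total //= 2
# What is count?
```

Trace (tracking count):
count = 35  # -> count = 35
total = 13  # -> total = 13
count += total  # -> count = 48
total *= 2  # -> total = 26
count -= 2  # -> count = 46
total //= 2  # -> total = 13

Answer: 46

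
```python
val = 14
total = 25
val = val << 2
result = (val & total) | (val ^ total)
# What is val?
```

Trace (tracking val):
val = 14  # -> val = 14
total = 25  # -> total = 25
val = val << 2  # -> val = 56
result = val & total | val ^ total  # -> result = 57

Answer: 56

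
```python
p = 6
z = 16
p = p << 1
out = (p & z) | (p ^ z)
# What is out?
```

Trace (tracking out):
p = 6  # -> p = 6
z = 16  # -> z = 16
p = p << 1  # -> p = 12
out = p & z | p ^ z  # -> out = 28

Answer: 28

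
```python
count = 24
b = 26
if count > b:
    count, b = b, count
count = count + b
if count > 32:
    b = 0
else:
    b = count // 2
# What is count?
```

Trace (tracking count):
count = 24  # -> count = 24
b = 26  # -> b = 26
if count > b:  # condition is False
count = count + b  # -> count = 50
if count > 32:  # condition is True
    b = 0  # -> b = 0

Answer: 50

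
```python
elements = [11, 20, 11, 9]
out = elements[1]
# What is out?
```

Trace (tracking out):
elements = [11, 20, 11, 9]  # -> elements = [11, 20, 11, 9]
out = elements[1]  # -> out = 20

Answer: 20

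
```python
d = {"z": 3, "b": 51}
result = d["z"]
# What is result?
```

Trace (tracking result):
d = {'z': 3, 'b': 51}  # -> d = {'z': 3, 'b': 51}
result = d['z']  # -> result = 3

Answer: 3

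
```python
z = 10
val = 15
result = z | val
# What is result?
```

Trace (tracking result):
z = 10  # -> z = 10
val = 15  # -> val = 15
result = z | val  # -> result = 15

Answer: 15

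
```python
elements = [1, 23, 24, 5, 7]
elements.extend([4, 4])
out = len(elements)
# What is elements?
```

Trace (tracking elements):
elements = [1, 23, 24, 5, 7]  # -> elements = [1, 23, 24, 5, 7]
elements.extend([4, 4])  # -> elements = [1, 23, 24, 5, 7, 4, 4]
out = len(elements)  # -> out = 7

Answer: [1, 23, 24, 5, 7, 4, 4]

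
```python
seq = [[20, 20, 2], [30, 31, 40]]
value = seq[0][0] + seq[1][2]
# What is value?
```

Trace (tracking value):
seq = [[20, 20, 2], [30, 31, 40]]  # -> seq = [[20, 20, 2], [30, 31, 40]]
value = seq[0][0] + seq[1][2]  # -> value = 60

Answer: 60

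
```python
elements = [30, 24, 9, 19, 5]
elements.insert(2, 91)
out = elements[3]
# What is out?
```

Answer: 9

Derivation:
Trace (tracking out):
elements = [30, 24, 9, 19, 5]  # -> elements = [30, 24, 9, 19, 5]
elements.insert(2, 91)  # -> elements = [30, 24, 91, 9, 19, 5]
out = elements[3]  # -> out = 9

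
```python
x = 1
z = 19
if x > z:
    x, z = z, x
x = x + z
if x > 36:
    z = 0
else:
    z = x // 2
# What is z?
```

Trace (tracking z):
x = 1  # -> x = 1
z = 19  # -> z = 19
if x > z:  # condition is False
x = x + z  # -> x = 20
if x > 36:  # condition is False
else:
    z = x // 2  # -> z = 10

Answer: 10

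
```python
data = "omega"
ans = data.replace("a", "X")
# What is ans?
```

Answer: 'omegX'

Derivation:
Trace (tracking ans):
data = 'omega'  # -> data = 'omega'
ans = data.replace('a', 'X')  # -> ans = 'omegX'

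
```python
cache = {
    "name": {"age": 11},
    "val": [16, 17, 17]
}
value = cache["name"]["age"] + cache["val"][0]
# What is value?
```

Answer: 27

Derivation:
Trace (tracking value):
cache = {'name': {'age': 11}, 'val': [16, 17, 17]}  # -> cache = {'name': {'age': 11}, 'val': [16, 17, 17]}
value = cache['name']['age'] + cache['val'][0]  # -> value = 27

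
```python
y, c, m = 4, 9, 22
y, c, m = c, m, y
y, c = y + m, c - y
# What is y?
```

Trace (tracking y):
y, c, m = (4, 9, 22)  # -> y = 4, c = 9, m = 22
y, c, m = (c, m, y)  # -> y = 9, c = 22, m = 4
y, c = (y + m, c - y)  # -> y = 13, c = 13

Answer: 13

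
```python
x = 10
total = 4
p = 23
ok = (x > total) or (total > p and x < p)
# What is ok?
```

Answer: True

Derivation:
Trace (tracking ok):
x = 10  # -> x = 10
total = 4  # -> total = 4
p = 23  # -> p = 23
ok = x > total or (total > p and x < p)  # -> ok = True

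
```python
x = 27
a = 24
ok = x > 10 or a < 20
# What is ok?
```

Trace (tracking ok):
x = 27  # -> x = 27
a = 24  # -> a = 24
ok = x > 10 or a < 20  # -> ok = True

Answer: True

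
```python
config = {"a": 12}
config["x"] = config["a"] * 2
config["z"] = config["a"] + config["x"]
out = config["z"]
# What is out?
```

Answer: 36

Derivation:
Trace (tracking out):
config = {'a': 12}  # -> config = {'a': 12}
config['x'] = config['a'] * 2  # -> config = {'a': 12, 'x': 24}
config['z'] = config['a'] + config['x']  # -> config = {'a': 12, 'x': 24, 'z': 36}
out = config['z']  # -> out = 36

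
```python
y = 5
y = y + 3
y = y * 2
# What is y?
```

Trace (tracking y):
y = 5  # -> y = 5
y = y + 3  # -> y = 8
y = y * 2  # -> y = 16

Answer: 16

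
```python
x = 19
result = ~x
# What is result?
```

Answer: -20

Derivation:
Trace (tracking result):
x = 19  # -> x = 19
result = ~x  # -> result = -20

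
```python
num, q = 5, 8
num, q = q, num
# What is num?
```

Trace (tracking num):
num, q = (5, 8)  # -> num = 5, q = 8
num, q = (q, num)  # -> num = 8, q = 5

Answer: 8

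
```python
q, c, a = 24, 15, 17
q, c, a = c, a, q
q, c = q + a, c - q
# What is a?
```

Trace (tracking a):
q, c, a = (24, 15, 17)  # -> q = 24, c = 15, a = 17
q, c, a = (c, a, q)  # -> q = 15, c = 17, a = 24
q, c = (q + a, c - q)  # -> q = 39, c = 2

Answer: 24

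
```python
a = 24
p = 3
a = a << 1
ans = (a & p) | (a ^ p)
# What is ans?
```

Answer: 51

Derivation:
Trace (tracking ans):
a = 24  # -> a = 24
p = 3  # -> p = 3
a = a << 1  # -> a = 48
ans = a & p | a ^ p  # -> ans = 51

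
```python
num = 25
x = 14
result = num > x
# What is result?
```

Answer: True

Derivation:
Trace (tracking result):
num = 25  # -> num = 25
x = 14  # -> x = 14
result = num > x  # -> result = True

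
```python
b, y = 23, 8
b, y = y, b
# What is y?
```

Trace (tracking y):
b, y = (23, 8)  # -> b = 23, y = 8
b, y = (y, b)  # -> b = 8, y = 23

Answer: 23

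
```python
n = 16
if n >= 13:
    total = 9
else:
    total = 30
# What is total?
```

Trace (tracking total):
n = 16  # -> n = 16
if n >= 13:  # condition is True
    total = 9  # -> total = 9

Answer: 9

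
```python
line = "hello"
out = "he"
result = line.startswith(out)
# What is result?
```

Trace (tracking result):
line = 'hello'  # -> line = 'hello'
out = 'he'  # -> out = 'he'
result = line.startswith(out)  # -> result = True

Answer: True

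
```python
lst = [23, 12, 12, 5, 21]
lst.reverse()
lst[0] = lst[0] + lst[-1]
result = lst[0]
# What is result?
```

Trace (tracking result):
lst = [23, 12, 12, 5, 21]  # -> lst = [23, 12, 12, 5, 21]
lst.reverse()  # -> lst = [21, 5, 12, 12, 23]
lst[0] = lst[0] + lst[-1]  # -> lst = [44, 5, 12, 12, 23]
result = lst[0]  # -> result = 44

Answer: 44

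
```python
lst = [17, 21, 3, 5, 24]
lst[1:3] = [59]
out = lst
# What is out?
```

Trace (tracking out):
lst = [17, 21, 3, 5, 24]  # -> lst = [17, 21, 3, 5, 24]
lst[1:3] = [59]  # -> lst = [17, 59, 5, 24]
out = lst  # -> out = [17, 59, 5, 24]

Answer: [17, 59, 5, 24]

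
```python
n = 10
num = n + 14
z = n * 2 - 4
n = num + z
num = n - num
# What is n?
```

Answer: 40

Derivation:
Trace (tracking n):
n = 10  # -> n = 10
num = n + 14  # -> num = 24
z = n * 2 - 4  # -> z = 16
n = num + z  # -> n = 40
num = n - num  # -> num = 16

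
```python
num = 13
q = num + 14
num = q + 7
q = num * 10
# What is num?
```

Trace (tracking num):
num = 13  # -> num = 13
q = num + 14  # -> q = 27
num = q + 7  # -> num = 34
q = num * 10  # -> q = 340

Answer: 34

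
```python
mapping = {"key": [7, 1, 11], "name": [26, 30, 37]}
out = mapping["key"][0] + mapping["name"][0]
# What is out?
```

Trace (tracking out):
mapping = {'key': [7, 1, 11], 'name': [26, 30, 37]}  # -> mapping = {'key': [7, 1, 11], 'name': [26, 30, 37]}
out = mapping['key'][0] + mapping['name'][0]  # -> out = 33

Answer: 33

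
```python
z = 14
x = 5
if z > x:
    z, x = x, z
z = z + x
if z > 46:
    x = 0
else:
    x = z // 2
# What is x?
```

Trace (tracking x):
z = 14  # -> z = 14
x = 5  # -> x = 5
if z > x:  # condition is True
    z, x = (x, z)  # -> z = 5, x = 14
z = z + x  # -> z = 19
if z > 46:  # condition is False
else:
    x = z // 2  # -> x = 9

Answer: 9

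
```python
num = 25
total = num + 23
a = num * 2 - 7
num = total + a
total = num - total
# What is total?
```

Answer: 43

Derivation:
Trace (tracking total):
num = 25  # -> num = 25
total = num + 23  # -> total = 48
a = num * 2 - 7  # -> a = 43
num = total + a  # -> num = 91
total = num - total  # -> total = 43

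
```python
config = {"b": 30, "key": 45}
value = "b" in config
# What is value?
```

Trace (tracking value):
config = {'b': 30, 'key': 45}  # -> config = {'b': 30, 'key': 45}
value = 'b' in config  # -> value = True

Answer: True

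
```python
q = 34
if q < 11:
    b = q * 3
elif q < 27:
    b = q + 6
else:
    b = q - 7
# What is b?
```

Trace (tracking b):
q = 34  # -> q = 34
if q < 11:  # condition is False
elif q < 27:  # condition is False
else:
    b = q - 7  # -> b = 27

Answer: 27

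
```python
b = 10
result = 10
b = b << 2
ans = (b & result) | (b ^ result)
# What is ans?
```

Answer: 42

Derivation:
Trace (tracking ans):
b = 10  # -> b = 10
result = 10  # -> result = 10
b = b << 2  # -> b = 40
ans = b & result | b ^ result  # -> ans = 42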